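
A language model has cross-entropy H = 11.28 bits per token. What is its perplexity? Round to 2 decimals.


Perplexity formula: PP = 2^H
H = 11.28
PP = 2^11.28
Decompose: 2^11.28 = 2^11 * 2^0.28
2^11 = 2048, 2^0.28 ~ 1.2141949
PP ~ 2048 * 1.2141949 = 2486.6711552
Rounded to 2 decimals: 2486.67

2486.67


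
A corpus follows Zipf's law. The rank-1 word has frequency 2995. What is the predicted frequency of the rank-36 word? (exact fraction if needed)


Zipf's law: freq(rank) = f1 / rank
f1 = 2995, rank = 36
freq = 2995 / 36
GCD(2995, 36) = 1
Simplified: 2995/36

2995/36


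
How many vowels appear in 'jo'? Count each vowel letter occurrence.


Scanning each character of 'jo':
  Position 1: 'j' -> consonant (running count: 0)
  Position 2: 'o' -> vowel (running count: 1)
Total vowels: 1

1


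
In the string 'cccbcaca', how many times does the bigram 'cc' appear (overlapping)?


Scanning 'cccbcaca' for bigram 'cc':
  Position 0: 'cc' -> MATCH
  Position 1: 'cc' -> MATCH
  Position 2: 'cb' -> no
  Position 3: 'bc' -> no
  Position 4: 'ca' -> no
  Position 5: 'ac' -> no
  Position 6: 'ca' -> no
Total matches: 2

2


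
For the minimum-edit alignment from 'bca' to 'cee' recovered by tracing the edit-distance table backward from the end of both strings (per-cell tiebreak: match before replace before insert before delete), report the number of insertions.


Edit distance = 3. Backtracking from cell (3, 3) with preference match > replace > insert > delete,
then listing the resulting alignment 'bca' -> 'cee' left to right:
  Step 1: replace b->c
  Step 2: replace c->e
  Step 3: replace a->e
Total insertions: 0

0


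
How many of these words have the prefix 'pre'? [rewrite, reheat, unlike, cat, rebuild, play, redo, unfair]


Checking each word for prefix 'pre':
  'rewrite' -> no (count: 0)
  'reheat' -> no (count: 0)
  'unlike' -> no (count: 0)
  'cat' -> no (count: 0)
  'rebuild' -> no (count: 0)
  'play' -> no (count: 0)
  'redo' -> no (count: 0)
  'unfair' -> no (count: 0)
Total with prefix 'pre': 0

0


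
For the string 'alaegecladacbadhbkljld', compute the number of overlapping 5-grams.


String 'alaegecladacbadhbkljld' has length L = 22.
Number of overlapping n-grams = L - n + 1
Substituting: 22 - 5 + 1 = 18

18


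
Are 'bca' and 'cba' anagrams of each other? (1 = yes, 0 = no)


Sort characters of 'bca': 'abc'
Sort characters of 'cba': 'abc'
Sorted forms match -> they ARE anagrams
Result: 1

1


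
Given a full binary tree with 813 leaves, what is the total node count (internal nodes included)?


Leaf nodes (terminals): 813
Internal nodes = n - 1 = 813 - 1 = 812
Total = leaves + internal = 813 + 812 = 1625

1625


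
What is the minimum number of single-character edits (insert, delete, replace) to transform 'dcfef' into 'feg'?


Building DP table for s1='dcfef' (len 5) and s2='feg' (len 3):
       f  e  g
    0  1  2  3
  d 1  1  2  3
  c 2  2  2  3
  f 3  2  3  3
  e 4  3  2  3
  f 5  4  3  3
Edit distance = dp[5][3] = 3

3


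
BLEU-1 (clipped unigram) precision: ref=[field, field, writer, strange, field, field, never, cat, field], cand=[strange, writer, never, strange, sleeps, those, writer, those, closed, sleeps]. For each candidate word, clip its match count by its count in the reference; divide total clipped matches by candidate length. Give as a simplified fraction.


Reference word counts: {'cat': 1, 'field': 5, 'never': 1, 'strange': 1, 'writer': 1}
Checking each candidate word (with clipping):
  'strange' -> in reference (ref count 1, used 1/1) -> match (matches: 1)
  'writer' -> in reference (ref count 1, used 1/1) -> match (matches: 2)
  'never' -> in reference (ref count 1, used 1/1) -> match (matches: 3)
  'strange' -> ref count 1 already used up (1/1) -> clipped, no match (matches: 3)
  'sleeps' -> not in reference -> no match (matches: 3)
  'those' -> not in reference -> no match (matches: 3)
  'writer' -> ref count 1 already used up (1/1) -> clipped, no match (matches: 3)
  'those' -> not in reference -> no match (matches: 3)
  'closed' -> not in reference -> no match (matches: 3)
  'sleeps' -> not in reference -> no match (matches: 3)
Clipped matches: 3, Candidate length: 10
Precision = 3/10

3/10


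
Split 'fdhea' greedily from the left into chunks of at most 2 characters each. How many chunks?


'fdhea' has 5 characters.
Chunking with max size 2:
  Chunk 1: 'fd' (positions 0-1)
  Chunk 2: 'he' (positions 2-3)
  Chunk 3: 'a' (positions 4-4)
Total chunks: ceil(5 / 2) = 3

3


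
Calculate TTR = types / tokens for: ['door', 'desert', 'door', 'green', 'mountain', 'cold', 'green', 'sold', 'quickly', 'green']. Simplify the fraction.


Tokens: 10
Unique types: ('cold', 'desert', 'door', 'green', 'mountain', 'quickly', 'sold') = 7
TTR = 7/10
Already in lowest terms.

7/10


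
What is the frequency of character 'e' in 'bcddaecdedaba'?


Scanning 'bcddaecdedaba' for 'e':
  Position 5: 'e' -> MATCH (count: 1)
  Position 8: 'e' -> MATCH (count: 2)
Total occurrences of 'e': 2

2


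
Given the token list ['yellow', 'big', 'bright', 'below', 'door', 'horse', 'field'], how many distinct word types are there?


Listing all tokens and tracking unique types:
  Token 1: 'yellow' -> NEW (unique so far: 1)
  Token 2: 'big' -> NEW (unique so far: 2)
  Token 3: 'bright' -> NEW (unique so far: 3)
  Token 4: 'below' -> NEW (unique so far: 4)
  Token 5: 'door' -> NEW (unique so far: 5)
  Token 6: 'horse' -> NEW (unique so far: 6)
  Token 7: 'field' -> NEW (unique so far: 7)
Unique types: ('below', 'big', 'bright', 'door', 'field', 'horse', 'yellow')
Vocabulary size: 7

7


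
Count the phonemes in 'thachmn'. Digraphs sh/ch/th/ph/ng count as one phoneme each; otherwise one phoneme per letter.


Parsing 'thachmn' greedily, digraphs first:
  'th' -> digraph (1 consonant phoneme) (phonemes so far: 1)
  'a' -> vowel phoneme (phonemes so far: 2)
  'ch' -> digraph (1 consonant phoneme) (phonemes so far: 3)
  'm' -> consonant phoneme (phonemes so far: 4)
  'n' -> consonant phoneme (phonemes so far: 5)
Total phonemes: 5

5


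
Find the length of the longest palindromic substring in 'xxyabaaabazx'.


Scanning 'xxyabaaabazx' for palindromic substrings.
Substring at positions 3-9: 'abaaaba'.
Check: reverse('abaaaba') = 'abaaaba' -> palindrome confirmed.
Neighbouring characters ('y' / 'z') break symmetry, so it cannot extend further.
No longer palindromic substring exists; longest length = 7

7


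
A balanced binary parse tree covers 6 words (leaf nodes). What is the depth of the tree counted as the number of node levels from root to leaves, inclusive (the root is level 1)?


In a balanced binary tree with n leaves the deepest leaf is ceil(log2(n)) edges below the root,
so counting node levels inclusive of root and leaves gives ceil(log2(n)) + 1 levels.
log2(6) = 2.5850
ceil(2.5850) = 3
levels = 3 + 1 = 4

4


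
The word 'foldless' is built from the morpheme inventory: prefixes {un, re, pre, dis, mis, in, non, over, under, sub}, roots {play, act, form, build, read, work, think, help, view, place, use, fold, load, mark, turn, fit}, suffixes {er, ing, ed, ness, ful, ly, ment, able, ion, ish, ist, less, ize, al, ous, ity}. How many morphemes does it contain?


Segmenting 'foldless' against the inventory:
  'fold' -> root (morpheme 1)
  'less' -> suffix (morpheme 2)
Total morphemes: 2

2


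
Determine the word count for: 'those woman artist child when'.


Counting words by splitting on spaces:
  Word 1: 'those'
  Word 2: 'woman'
  Word 3: 'artist'
  Word 4: 'child'
  Word 5: 'when'
Total words: 5

5


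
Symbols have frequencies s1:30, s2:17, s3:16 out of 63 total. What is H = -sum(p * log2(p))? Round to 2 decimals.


Computing entropy H = -sum(p_i * log2(p_i)):
  s1: p = 30/63 = 0.4762, -p*log2(p) = 0.5097
  s2: p = 17/63 = 0.2698, -p*log2(p) = 0.5100
  s3: p = 16/63 = 0.2540, -p*log2(p) = 0.5022
H = sum of terms = 1.5219
Rounded to 2 decimals: 1.52

1.52


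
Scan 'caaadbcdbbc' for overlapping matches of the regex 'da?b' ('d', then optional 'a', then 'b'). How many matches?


Pattern: da?b means 'd', then optional 'a', then 'b'.
Scanning 'caaadbcdbbc' position-by-position:
  Pos 0: window 'caa' -> no
  Pos 1: window 'aaa' -> no
  Pos 2: window 'aad' -> no
  Pos 3: window 'adb' -> no
  Pos 4: window 'dbc' -> MATCH
  Pos 5: window 'bcd' -> no
  Pos 6: window 'cdb' -> no
  Pos 7: window 'dbb' -> MATCH
  Pos 8: window 'bbc' -> no
  Pos 9: window 'bc' -> no
  Pos 10: window 'c' -> no
Total matches: 2

2


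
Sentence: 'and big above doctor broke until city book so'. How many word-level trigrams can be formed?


Word trigrams from [9] words:
  Trigram 1: (and big above)
  Trigram 2: (big above doctor)
  Trigram 3: (above doctor broke)
  Trigram 4: (doctor broke until)
  Trigram 5: (broke until city)
  Trigram 6: (until city book)
  Trigram 7: (city book so)
Total word trigrams: 9 - 2 = 7

7


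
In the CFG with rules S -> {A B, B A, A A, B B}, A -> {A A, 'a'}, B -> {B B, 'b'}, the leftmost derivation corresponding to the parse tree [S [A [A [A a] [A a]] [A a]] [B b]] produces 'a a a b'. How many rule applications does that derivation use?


Every bracketed nonterminal node [X ...] in the tree is produced by exactly one rule application.
Reading the tree off as a leftmost derivation:
  Step 1: S  =>  A B   (applied S -> A B)
  Step 2: A B  =>  A A B   (applied A -> A A)
  Step 3: A A B  =>  A A A B   (applied A -> A A)
  Step 4: A A A B  =>  a A A B   (applied A -> a)
  Step 5: a A A B  =>  a a A B   (applied A -> a)
  Step 6: a a A B  =>  a a a B   (applied A -> a)
  Step 7: a a a B  =>  a a a b   (applied B -> b)
Final yield: a a a b
Total rewrite steps: 7

7


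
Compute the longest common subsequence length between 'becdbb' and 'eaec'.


DP table for LCS of 'becdbb' and 'eaec':
       e  a  e  c
    0  0  0  0  0
  b 0  0  0  0  0
  e 0  1  1  1  1
  c 0  1  1  1  2
  d 0  1  1  1  2
  b 0  1  1  1  2
  b 0  1  1  1  2
LCS: 'ec'
LCS length = 2

2


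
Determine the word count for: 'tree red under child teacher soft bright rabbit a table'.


Counting words by splitting on spaces:
  Word 1: 'tree'
  Word 2: 'red'
  Word 3: 'under'
  Word 4: 'child'
  Word 5: 'teacher'
  Word 6: 'soft'
  Word 7: 'bright'
  Word 8: 'rabbit'
  Word 9: 'a'
  Word 10: 'table'
Total words: 10

10


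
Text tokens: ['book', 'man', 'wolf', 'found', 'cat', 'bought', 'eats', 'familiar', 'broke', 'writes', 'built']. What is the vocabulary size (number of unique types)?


Listing all tokens and tracking unique types:
  Token 1: 'book' -> NEW (unique so far: 1)
  Token 2: 'man' -> NEW (unique so far: 2)
  Token 3: 'wolf' -> NEW (unique so far: 3)
  Token 4: 'found' -> NEW (unique so far: 4)
  Token 5: 'cat' -> NEW (unique so far: 5)
  Token 6: 'bought' -> NEW (unique so far: 6)
  Token 7: 'eats' -> NEW (unique so far: 7)
  Token 8: 'familiar' -> NEW (unique so far: 8)
  Token 9: 'broke' -> NEW (unique so far: 9)
  Token 10: 'writes' -> NEW (unique so far: 10)
  Token 11: 'built' -> NEW (unique so far: 11)
Unique types: ('book', 'bought', 'broke', 'built', 'cat', 'eats', 'familiar', 'found', 'man', 'wolf', 'writes')
Vocabulary size: 11

11


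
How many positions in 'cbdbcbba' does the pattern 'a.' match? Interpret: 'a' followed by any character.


Pattern: a. means 'a' followed by any character.
Scanning 'cbdbcbba' position-by-position:
  Pos 0: window 'cb' -> no
  Pos 1: window 'bd' -> no
  Pos 2: window 'db' -> no
  Pos 3: window 'bc' -> no
  Pos 4: window 'cb' -> no
  Pos 5: window 'bb' -> no
  Pos 6: window 'ba' -> no
  Pos 7: window 'a' -> no
Total matches: 0

0


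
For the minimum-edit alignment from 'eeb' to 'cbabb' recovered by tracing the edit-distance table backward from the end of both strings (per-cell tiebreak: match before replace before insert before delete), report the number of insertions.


Edit distance = 4. Backtracking from cell (3, 5) with preference match > replace > insert > delete,
then listing the resulting alignment 'eeb' -> 'cbabb' left to right:
  Step 1: insert 'c' [insertion #1]
  Step 2: insert 'b' [insertion #2]
  Step 3: replace e->a
  Step 4: replace e->b
  Step 5: keep 'b'
Total insertions: 2

2


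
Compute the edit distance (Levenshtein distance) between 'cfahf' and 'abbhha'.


Building DP table for s1='cfahf' (len 5) and s2='abbhha' (len 6):
       a  b  b  h  h  a
    0  1  2  3  4  5  6
  c 1  1  2  3  4  5  6
  f 2  2  2  3  4  5  6
  a 3  2  3  3  4  5  5
  h 4  3  3  4  3  4  5
  f 5  4  4  4  4  4  5
Edit distance = dp[5][6] = 5

5


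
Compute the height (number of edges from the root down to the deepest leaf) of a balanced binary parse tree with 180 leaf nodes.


In a balanced binary tree with n leaves the deepest leaf is ceil(log2(n)) edges below the root.
log2(180) = 7.4919
ceil(7.4919) = 8
height (edges) = 8

8


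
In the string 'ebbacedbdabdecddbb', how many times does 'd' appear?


Scanning 'ebbacedbdabdecddbb' for 'd':
  Position 6: 'd' -> MATCH (count: 1)
  Position 8: 'd' -> MATCH (count: 2)
  Position 11: 'd' -> MATCH (count: 3)
  Position 14: 'd' -> MATCH (count: 4)
  Position 15: 'd' -> MATCH (count: 5)
Total occurrences of 'd': 5

5


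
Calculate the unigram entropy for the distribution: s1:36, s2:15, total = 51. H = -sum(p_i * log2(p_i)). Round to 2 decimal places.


Computing entropy H = -sum(p_i * log2(p_i)):
  s1: p = 36/51 = 0.7059, -p*log2(p) = 0.3547
  s2: p = 15/51 = 0.2941, -p*log2(p) = 0.5193
H = sum of terms = 0.8740
Rounded to 2 decimals: 0.87

0.87


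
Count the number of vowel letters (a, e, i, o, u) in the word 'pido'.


Scanning each character of 'pido':
  Position 1: 'p' -> consonant (running count: 0)
  Position 2: 'i' -> vowel (running count: 1)
  Position 3: 'd' -> consonant (running count: 1)
  Position 4: 'o' -> vowel (running count: 2)
Total vowels: 2

2


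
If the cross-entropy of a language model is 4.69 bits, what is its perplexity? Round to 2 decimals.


Perplexity formula: PP = 2^H
H = 4.69
PP = 2^4.69
Decompose: 2^4.69 = 2^4 * 2^0.69
2^4 = 16, 2^0.69 ~ 1.6132835
PP ~ 16 * 1.6132835 = 25.8125360
Rounded to 2 decimals: 25.81

25.81


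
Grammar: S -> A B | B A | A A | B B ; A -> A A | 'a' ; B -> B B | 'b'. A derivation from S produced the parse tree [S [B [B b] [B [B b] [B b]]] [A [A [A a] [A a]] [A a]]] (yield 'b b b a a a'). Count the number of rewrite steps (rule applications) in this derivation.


Every bracketed nonterminal node [X ...] in the tree is produced by exactly one rule application.
Reading the tree off as a leftmost derivation:
  Step 1: S  =>  B A   (applied S -> B A)
  Step 2: B A  =>  B B A   (applied B -> B B)
  Step 3: B B A  =>  b B A   (applied B -> b)
  Step 4: b B A  =>  b B B A   (applied B -> B B)
  Step 5: b B B A  =>  b b B A   (applied B -> b)
  Step 6: b b B A  =>  b b b A   (applied B -> b)
  Step 7: b b b A  =>  b b b A A   (applied A -> A A)
  Step 8: b b b A A  =>  b b b A A A   (applied A -> A A)
  Step 9: b b b A A A  =>  b b b a A A   (applied A -> a)
  Step 10: b b b a A A  =>  b b b a a A   (applied A -> a)
  Step 11: b b b a a A  =>  b b b a a a   (applied A -> a)
Final yield: b b b a a a
Total rewrite steps: 11

11


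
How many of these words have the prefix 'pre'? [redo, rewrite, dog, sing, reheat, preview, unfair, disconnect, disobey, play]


Checking each word for prefix 'pre':
  'redo' -> no (count: 0)
  'rewrite' -> no (count: 0)
  'dog' -> no (count: 0)
  'sing' -> no (count: 0)
  'reheat' -> no (count: 0)
  'preview' -> YES, starts with 'pre' (count: 1)
  'unfair' -> no (count: 1)
  'disconnect' -> no (count: 1)
  'disobey' -> no (count: 1)
  'play' -> no (count: 1)
Total with prefix 'pre': 1

1


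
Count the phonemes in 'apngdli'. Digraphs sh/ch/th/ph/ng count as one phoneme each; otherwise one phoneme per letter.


Parsing 'apngdli' greedily, digraphs first:
  'a' -> vowel phoneme (phonemes so far: 1)
  'p' -> consonant phoneme (phonemes so far: 2)
  'ng' -> digraph (1 consonant phoneme) (phonemes so far: 3)
  'd' -> consonant phoneme (phonemes so far: 4)
  'l' -> consonant phoneme (phonemes so far: 5)
  'i' -> vowel phoneme (phonemes so far: 6)
Total phonemes: 6

6


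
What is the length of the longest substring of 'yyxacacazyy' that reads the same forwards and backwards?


Scanning 'yyxacacazyy' for palindromic substrings.
Substring at positions 3-7: 'acaca'.
Check: reverse('acaca') = 'acaca' -> palindrome confirmed.
Neighbouring characters ('x' / 'z') break symmetry, so it cannot extend further.
No longer palindromic substring exists; longest length = 5

5


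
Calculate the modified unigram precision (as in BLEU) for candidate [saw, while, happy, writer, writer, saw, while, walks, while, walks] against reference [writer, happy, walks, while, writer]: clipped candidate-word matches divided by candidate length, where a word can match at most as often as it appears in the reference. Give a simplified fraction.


Reference word counts: {'happy': 1, 'walks': 1, 'while': 1, 'writer': 2}
Checking each candidate word (with clipping):
  'saw' -> not in reference -> no match (matches: 0)
  'while' -> in reference (ref count 1, used 1/1) -> match (matches: 1)
  'happy' -> in reference (ref count 1, used 1/1) -> match (matches: 2)
  'writer' -> in reference (ref count 2, used 1/2) -> match (matches: 3)
  'writer' -> in reference (ref count 2, used 2/2) -> match (matches: 4)
  'saw' -> not in reference -> no match (matches: 4)
  'while' -> ref count 1 already used up (1/1) -> clipped, no match (matches: 4)
  'walks' -> in reference (ref count 1, used 1/1) -> match (matches: 5)
  'while' -> ref count 1 already used up (1/1) -> clipped, no match (matches: 5)
  'walks' -> ref count 1 already used up (1/1) -> clipped, no match (matches: 5)
Clipped matches: 5, Candidate length: 10
Precision = 5/10 = 1/2

1/2


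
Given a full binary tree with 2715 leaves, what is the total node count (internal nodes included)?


Leaf nodes (terminals): 2715
Internal nodes = n - 1 = 2715 - 1 = 2714
Total = leaves + internal = 2715 + 2714 = 5429

5429


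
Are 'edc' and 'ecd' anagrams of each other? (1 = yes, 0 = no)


Sort characters of 'edc': 'cde'
Sort characters of 'ecd': 'cde'
Sorted forms match -> they ARE anagrams
Result: 1

1


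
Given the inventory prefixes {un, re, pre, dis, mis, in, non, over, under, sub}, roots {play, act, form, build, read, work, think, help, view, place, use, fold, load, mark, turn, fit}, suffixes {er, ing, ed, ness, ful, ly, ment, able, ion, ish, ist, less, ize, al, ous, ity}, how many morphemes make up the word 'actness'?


Segmenting 'actness' against the inventory:
  'act' -> root (morpheme 1)
  'ness' -> suffix (morpheme 2)
Total morphemes: 2

2


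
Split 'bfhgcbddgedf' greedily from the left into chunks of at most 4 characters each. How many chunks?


'bfhgcbddgedf' has 12 characters.
Chunking with max size 4:
  Chunk 1: 'bfhg' (positions 0-3)
  Chunk 2: 'cbdd' (positions 4-7)
  Chunk 3: 'gedf' (positions 8-11)
Total chunks: ceil(12 / 4) = 3

3


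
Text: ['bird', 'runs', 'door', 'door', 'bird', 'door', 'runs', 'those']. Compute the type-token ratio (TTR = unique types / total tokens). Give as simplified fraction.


Tokens: 8
Unique types: ('bird', 'door', 'runs', 'those') = 4
TTR = 4/8
Simplify: divide both by 4 -> 1/2
TTR = 1/2

1/2


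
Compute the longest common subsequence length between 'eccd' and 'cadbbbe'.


DP table for LCS of 'eccd' and 'cadbbbe':
       c  a  d  b  b  b  e
    0  0  0  0  0  0  0  0
  e 0  0  0  0  0  0  0  1
  c 0  1  1  1  1  1  1  1
  c 0  1  1  1  1  1  1  1
  d 0  1  1  2  2  2  2  2
LCS: 'cd'
LCS length = 2

2


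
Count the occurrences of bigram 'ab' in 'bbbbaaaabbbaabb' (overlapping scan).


Scanning 'bbbbaaaabbbaabb' for bigram 'ab':
  Position 0: 'bb' -> no
  Position 1: 'bb' -> no
  Position 2: 'bb' -> no
  Position 3: 'ba' -> no
  Position 4: 'aa' -> no
  Position 5: 'aa' -> no
  Position 6: 'aa' -> no
  Position 7: 'ab' -> MATCH
  Position 8: 'bb' -> no
  Position 9: 'bb' -> no
  Position 10: 'ba' -> no
  Position 11: 'aa' -> no
  Position 12: 'ab' -> MATCH
  Position 13: 'bb' -> no
Total matches: 2

2


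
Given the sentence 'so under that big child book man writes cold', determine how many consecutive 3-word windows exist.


Word trigrams from [9] words:
  Trigram 1: (so under that)
  Trigram 2: (under that big)
  Trigram 3: (that big child)
  Trigram 4: (big child book)
  Trigram 5: (child book man)
  Trigram 6: (book man writes)
  Trigram 7: (man writes cold)
Total word trigrams: 9 - 2 = 7

7


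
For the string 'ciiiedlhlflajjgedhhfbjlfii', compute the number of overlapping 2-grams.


String 'ciiiedlhlflajjgedhhfbjlfii' has length L = 26.
Number of overlapping n-grams = L - n + 1
Substituting: 26 - 2 + 1 = 25

25


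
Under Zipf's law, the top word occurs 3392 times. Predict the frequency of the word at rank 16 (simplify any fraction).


Zipf's law: freq(rank) = f1 / rank
f1 = 3392, rank = 16
freq = 3392 / 16
= 212

212


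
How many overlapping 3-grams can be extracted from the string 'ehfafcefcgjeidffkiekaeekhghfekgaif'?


String 'ehfafcefcgjeidffkiekaeekhghfekgaif' has length L = 34.
Number of overlapping n-grams = L - n + 1
Substituting: 34 - 3 + 1 = 32

32


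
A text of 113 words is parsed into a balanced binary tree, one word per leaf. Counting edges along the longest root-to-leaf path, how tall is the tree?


In a balanced binary tree with n leaves the deepest leaf is ceil(log2(n)) edges below the root.
log2(113) = 6.8202
ceil(6.8202) = 7
height (edges) = 7

7


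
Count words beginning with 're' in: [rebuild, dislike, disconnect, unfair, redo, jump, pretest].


Checking each word for prefix 're':
  'rebuild' -> YES, starts with 're' (count: 1)
  'dislike' -> no (count: 1)
  'disconnect' -> no (count: 1)
  'unfair' -> no (count: 1)
  'redo' -> YES, starts with 're' (count: 2)
  'jump' -> no (count: 2)
  'pretest' -> no (count: 2)
Total with prefix 're': 2

2


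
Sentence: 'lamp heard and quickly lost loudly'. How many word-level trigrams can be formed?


Word trigrams from [6] words:
  Trigram 1: (lamp heard and)
  Trigram 2: (heard and quickly)
  Trigram 3: (and quickly lost)
  Trigram 4: (quickly lost loudly)
Total word trigrams: 6 - 2 = 4

4


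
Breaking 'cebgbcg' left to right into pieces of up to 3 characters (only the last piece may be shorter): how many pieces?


'cebgbcg' has 7 characters.
Chunking with max size 3:
  Chunk 1: 'ceb' (positions 0-2)
  Chunk 2: 'gbc' (positions 3-5)
  Chunk 3: 'g' (positions 6-6)
Total chunks: ceil(7 / 3) = 3

3


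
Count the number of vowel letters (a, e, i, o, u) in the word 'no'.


Scanning each character of 'no':
  Position 1: 'n' -> consonant (running count: 0)
  Position 2: 'o' -> vowel (running count: 1)
Total vowels: 1

1


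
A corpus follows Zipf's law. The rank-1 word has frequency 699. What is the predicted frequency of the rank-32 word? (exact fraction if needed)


Zipf's law: freq(rank) = f1 / rank
f1 = 699, rank = 32
freq = 699 / 32
GCD(699, 32) = 1
Simplified: 699/32

699/32


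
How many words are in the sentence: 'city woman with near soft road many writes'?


Counting words by splitting on spaces:
  Word 1: 'city'
  Word 2: 'woman'
  Word 3: 'with'
  Word 4: 'near'
  Word 5: 'soft'
  Word 6: 'road'
  Word 7: 'many'
  Word 8: 'writes'
Total words: 8

8


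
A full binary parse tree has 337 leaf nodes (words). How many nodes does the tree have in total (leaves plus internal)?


Leaf nodes (terminals): 337
Internal nodes = n - 1 = 337 - 1 = 336
Total = leaves + internal = 337 + 336 = 673

673


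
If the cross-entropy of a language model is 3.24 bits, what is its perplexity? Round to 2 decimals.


Perplexity formula: PP = 2^H
H = 3.24
PP = 2^3.24
Decompose: 2^3.24 = 2^3 * 2^0.24
2^3 = 8, 2^0.24 ~ 1.1809927
PP ~ 8 * 1.1809927 = 9.4479416
Rounded to 2 decimals: 9.45

9.45


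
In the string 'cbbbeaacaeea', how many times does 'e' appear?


Scanning 'cbbbeaacaeea' for 'e':
  Position 4: 'e' -> MATCH (count: 1)
  Position 9: 'e' -> MATCH (count: 2)
  Position 10: 'e' -> MATCH (count: 3)
Total occurrences of 'e': 3

3


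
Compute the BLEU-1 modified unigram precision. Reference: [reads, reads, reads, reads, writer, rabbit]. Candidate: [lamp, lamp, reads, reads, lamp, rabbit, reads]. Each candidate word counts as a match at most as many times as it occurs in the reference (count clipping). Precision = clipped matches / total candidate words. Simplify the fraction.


Reference word counts: {'rabbit': 1, 'reads': 4, 'writer': 1}
Checking each candidate word (with clipping):
  'lamp' -> not in reference -> no match (matches: 0)
  'lamp' -> not in reference -> no match (matches: 0)
  'reads' -> in reference (ref count 4, used 1/4) -> match (matches: 1)
  'reads' -> in reference (ref count 4, used 2/4) -> match (matches: 2)
  'lamp' -> not in reference -> no match (matches: 2)
  'rabbit' -> in reference (ref count 1, used 1/1) -> match (matches: 3)
  'reads' -> in reference (ref count 4, used 3/4) -> match (matches: 4)
Clipped matches: 4, Candidate length: 7
Precision = 4/7

4/7


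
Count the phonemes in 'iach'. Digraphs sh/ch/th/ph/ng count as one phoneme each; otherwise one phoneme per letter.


Parsing 'iach' greedily, digraphs first:
  'i' -> vowel phoneme (phonemes so far: 1)
  'a' -> vowel phoneme (phonemes so far: 2)
  'ch' -> digraph (1 consonant phoneme) (phonemes so far: 3)
Total phonemes: 3

3


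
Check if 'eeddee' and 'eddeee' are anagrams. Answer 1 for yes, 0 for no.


Sort characters of 'eeddee': 'ddeeee'
Sort characters of 'eddeee': 'ddeeee'
Sorted forms match -> they ARE anagrams
Result: 1

1


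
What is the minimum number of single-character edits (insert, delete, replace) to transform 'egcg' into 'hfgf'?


Building DP table for s1='egcg' (len 4) and s2='hfgf' (len 4):
       h  f  g  f
    0  1  2  3  4
  e 1  1  2  3  4
  g 2  2  2  2  3
  c 3  3  3  3  3
  g 4  4  4  3  4
Edit distance = dp[4][4] = 4

4


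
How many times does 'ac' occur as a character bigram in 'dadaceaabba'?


Scanning 'dadaceaabba' for bigram 'ac':
  Position 0: 'da' -> no
  Position 1: 'ad' -> no
  Position 2: 'da' -> no
  Position 3: 'ac' -> MATCH
  Position 4: 'ce' -> no
  Position 5: 'ea' -> no
  Position 6: 'aa' -> no
  Position 7: 'ab' -> no
  Position 8: 'bb' -> no
  Position 9: 'ba' -> no
Total matches: 1

1


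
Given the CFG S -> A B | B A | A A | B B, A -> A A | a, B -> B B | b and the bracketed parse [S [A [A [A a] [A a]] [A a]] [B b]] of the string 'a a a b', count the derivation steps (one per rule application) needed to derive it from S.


Every bracketed nonterminal node [X ...] in the tree is produced by exactly one rule application.
Reading the tree off as a leftmost derivation:
  Step 1: S  =>  A B   (applied S -> A B)
  Step 2: A B  =>  A A B   (applied A -> A A)
  Step 3: A A B  =>  A A A B   (applied A -> A A)
  Step 4: A A A B  =>  a A A B   (applied A -> a)
  Step 5: a A A B  =>  a a A B   (applied A -> a)
  Step 6: a a A B  =>  a a a B   (applied A -> a)
  Step 7: a a a B  =>  a a a b   (applied B -> b)
Final yield: a a a b
Total rewrite steps: 7

7


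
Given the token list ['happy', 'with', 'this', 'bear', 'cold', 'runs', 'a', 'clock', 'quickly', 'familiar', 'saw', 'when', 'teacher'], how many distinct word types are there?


Listing all tokens and tracking unique types:
  Token 1: 'happy' -> NEW (unique so far: 1)
  Token 2: 'with' -> NEW (unique so far: 2)
  Token 3: 'this' -> NEW (unique so far: 3)
  Token 4: 'bear' -> NEW (unique so far: 4)
  Token 5: 'cold' -> NEW (unique so far: 5)
  Token 6: 'runs' -> NEW (unique so far: 6)
  Token 7: 'a' -> NEW (unique so far: 7)
  Token 8: 'clock' -> NEW (unique so far: 8)
  Token 9: 'quickly' -> NEW (unique so far: 9)
  Token 10: 'familiar' -> NEW (unique so far: 10)
  Token 11: 'saw' -> NEW (unique so far: 11)
  Token 12: 'when' -> NEW (unique so far: 12)
  Token 13: 'teacher' -> NEW (unique so far: 13)
Unique types: ('a', 'bear', 'clock', 'cold', 'familiar', 'happy', 'quickly', 'runs', 'saw', 'teacher', 'this', 'when', 'with')
Vocabulary size: 13

13


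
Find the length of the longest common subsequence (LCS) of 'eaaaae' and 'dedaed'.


DP table for LCS of 'eaaaae' and 'dedaed':
       d  e  d  a  e  d
    0  0  0  0  0  0  0
  e 0  0  1  1  1  1  1
  a 0  0  1  1  2  2  2
  a 0  0  1  1  2  2  2
  a 0  0  1  1  2  2  2
  a 0  0  1  1  2  2  2
  e 0  0  1  1  2  3  3
LCS: 'eae'
LCS length = 3

3


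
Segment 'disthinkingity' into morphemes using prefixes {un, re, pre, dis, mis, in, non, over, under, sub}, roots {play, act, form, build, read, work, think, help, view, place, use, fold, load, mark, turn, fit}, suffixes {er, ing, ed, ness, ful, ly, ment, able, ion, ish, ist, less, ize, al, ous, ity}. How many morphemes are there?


Segmenting 'disthinkingity' against the inventory:
  'dis' -> prefix (morpheme 1)
  'think' -> root (morpheme 2)
  'ing' -> suffix (morpheme 3)
  'ity' -> suffix (morpheme 4)
Total morphemes: 4

4


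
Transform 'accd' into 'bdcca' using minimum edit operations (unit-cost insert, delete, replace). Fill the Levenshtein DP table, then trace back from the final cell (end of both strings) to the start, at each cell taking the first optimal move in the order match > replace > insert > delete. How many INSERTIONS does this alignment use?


Edit distance = 3. Backtracking from cell (4, 5) with preference match > replace > insert > delete,
then listing the resulting alignment 'accd' -> 'bdcca' left to right:
  Step 1: insert 'b' [insertion #1]
  Step 2: replace a->d
  Step 3: keep 'c'
  Step 4: keep 'c'
  Step 5: replace d->a
Total insertions: 1

1


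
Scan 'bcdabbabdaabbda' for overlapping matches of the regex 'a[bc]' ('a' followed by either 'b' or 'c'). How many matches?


Pattern: a[bc] means 'a' followed by either 'b' or 'c'.
Scanning 'bcdabbabdaabbda' position-by-position:
  Pos 0: window 'bc' -> no
  Pos 1: window 'cd' -> no
  Pos 2: window 'da' -> no
  Pos 3: window 'ab' -> MATCH
  Pos 4: window 'bb' -> no
  Pos 5: window 'ba' -> no
  Pos 6: window 'ab' -> MATCH
  Pos 7: window 'bd' -> no
  Pos 8: window 'da' -> no
  Pos 9: window 'aa' -> no
  Pos 10: window 'ab' -> MATCH
  Pos 11: window 'bb' -> no
  Pos 12: window 'bd' -> no
  Pos 13: window 'da' -> no
  Pos 14: window 'a' -> no
Total matches: 3

3


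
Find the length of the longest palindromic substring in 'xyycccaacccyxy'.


Scanning 'xyycccaacccyxy' for palindromic substrings.
Substring at positions 2-11: 'ycccaacccy'.
Check: reverse('ycccaacccy') = 'ycccaacccy' -> palindrome confirmed.
Neighbouring characters ('y' / 'x') break symmetry, so it cannot extend further.
No longer palindromic substring exists; longest length = 10

10


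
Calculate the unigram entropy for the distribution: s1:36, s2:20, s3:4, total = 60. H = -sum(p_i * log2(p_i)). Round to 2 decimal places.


Computing entropy H = -sum(p_i * log2(p_i)):
  s1: p = 36/60 = 0.6000, -p*log2(p) = 0.4422
  s2: p = 20/60 = 0.3333, -p*log2(p) = 0.5283
  s3: p = 4/60 = 0.0667, -p*log2(p) = 0.2605
H = sum of terms = 1.2310
Rounded to 2 decimals: 1.23

1.23


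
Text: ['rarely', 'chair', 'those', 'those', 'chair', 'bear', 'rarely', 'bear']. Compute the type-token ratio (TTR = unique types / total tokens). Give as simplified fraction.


Tokens: 8
Unique types: ('bear', 'chair', 'rarely', 'those') = 4
TTR = 4/8
Simplify: divide both by 4 -> 1/2
TTR = 1/2

1/2


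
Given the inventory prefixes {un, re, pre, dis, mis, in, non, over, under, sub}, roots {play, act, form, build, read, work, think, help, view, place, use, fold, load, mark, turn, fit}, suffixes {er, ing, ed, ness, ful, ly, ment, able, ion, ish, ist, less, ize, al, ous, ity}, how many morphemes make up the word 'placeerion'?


Segmenting 'placeerion' against the inventory:
  'place' -> root (morpheme 1)
  'er' -> suffix (morpheme 2)
  'ion' -> suffix (morpheme 3)
Total morphemes: 3

3


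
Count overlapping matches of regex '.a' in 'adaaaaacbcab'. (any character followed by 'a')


Pattern: .a means any character followed by 'a'.
Scanning 'adaaaaacbcab' position-by-position:
  Pos 0: window 'ad' -> no
  Pos 1: window 'da' -> MATCH
  Pos 2: window 'aa' -> MATCH
  Pos 3: window 'aa' -> MATCH
  Pos 4: window 'aa' -> MATCH
  Pos 5: window 'aa' -> MATCH
  Pos 6: window 'ac' -> no
  Pos 7: window 'cb' -> no
  Pos 8: window 'bc' -> no
  Pos 9: window 'ca' -> MATCH
  Pos 10: window 'ab' -> no
  Pos 11: window 'b' -> no
Total matches: 6

6


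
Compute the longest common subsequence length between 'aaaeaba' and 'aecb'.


DP table for LCS of 'aaaeaba' and 'aecb':
       a  e  c  b
    0  0  0  0  0
  a 0  1  1  1  1
  a 0  1  1  1  1
  a 0  1  1  1  1
  e 0  1  2  2  2
  a 0  1  2  2  2
  b 0  1  2  2  3
  a 0  1  2  2  3
LCS: 'aeb'
LCS length = 3

3


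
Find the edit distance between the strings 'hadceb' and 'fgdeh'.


Building DP table for s1='hadceb' (len 6) and s2='fgdeh' (len 5):
       f  g  d  e  h
    0  1  2  3  4  5
  h 1  1  2  3  4  4
  a 2  2  2  3  4  5
  d 3  3  3  2  3  4
  c 4  4  4  3  3  4
  e 5  5  5  4  3  4
  b 6  6  6  5  4  4
Edit distance = dp[6][5] = 4

4


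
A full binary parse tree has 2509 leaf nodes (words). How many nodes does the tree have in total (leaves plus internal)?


Leaf nodes (terminals): 2509
Internal nodes = n - 1 = 2509 - 1 = 2508
Total = leaves + internal = 2509 + 2508 = 5017

5017


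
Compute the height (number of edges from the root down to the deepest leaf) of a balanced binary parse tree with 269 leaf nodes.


In a balanced binary tree with n leaves the deepest leaf is ceil(log2(n)) edges below the root.
log2(269) = 8.0715
ceil(8.0715) = 9
height (edges) = 9

9


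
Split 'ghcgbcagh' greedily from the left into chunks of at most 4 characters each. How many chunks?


'ghcgbcagh' has 9 characters.
Chunking with max size 4:
  Chunk 1: 'ghcg' (positions 0-3)
  Chunk 2: 'bcag' (positions 4-7)
  Chunk 3: 'h' (positions 8-8)
Total chunks: ceil(9 / 4) = 3

3


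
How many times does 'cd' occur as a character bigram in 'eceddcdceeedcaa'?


Scanning 'eceddcdceeedcaa' for bigram 'cd':
  Position 0: 'ec' -> no
  Position 1: 'ce' -> no
  Position 2: 'ed' -> no
  Position 3: 'dd' -> no
  Position 4: 'dc' -> no
  Position 5: 'cd' -> MATCH
  Position 6: 'dc' -> no
  Position 7: 'ce' -> no
  Position 8: 'ee' -> no
  Position 9: 'ee' -> no
  Position 10: 'ed' -> no
  Position 11: 'dc' -> no
  Position 12: 'ca' -> no
  Position 13: 'aa' -> no
Total matches: 1

1


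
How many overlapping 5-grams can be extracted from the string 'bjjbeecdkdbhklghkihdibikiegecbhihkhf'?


String 'bjjbeecdkdbhklghkihdibikiegecbhihkhf' has length L = 36.
Number of overlapping n-grams = L - n + 1
Substituting: 36 - 5 + 1 = 32

32


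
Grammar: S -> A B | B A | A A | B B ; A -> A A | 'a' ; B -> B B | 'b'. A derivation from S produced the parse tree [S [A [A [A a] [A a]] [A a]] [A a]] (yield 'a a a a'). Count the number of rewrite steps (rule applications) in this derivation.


Every bracketed nonterminal node [X ...] in the tree is produced by exactly one rule application.
Reading the tree off as a leftmost derivation:
  Step 1: S  =>  A A   (applied S -> A A)
  Step 2: A A  =>  A A A   (applied A -> A A)
  Step 3: A A A  =>  A A A A   (applied A -> A A)
  Step 4: A A A A  =>  a A A A   (applied A -> a)
  Step 5: a A A A  =>  a a A A   (applied A -> a)
  Step 6: a a A A  =>  a a a A   (applied A -> a)
  Step 7: a a a A  =>  a a a a   (applied A -> a)
Final yield: a a a a
Total rewrite steps: 7

7


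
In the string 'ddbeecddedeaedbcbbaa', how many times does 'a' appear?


Scanning 'ddbeecddedeaedbcbbaa' for 'a':
  Position 11: 'a' -> MATCH (count: 1)
  Position 18: 'a' -> MATCH (count: 2)
  Position 19: 'a' -> MATCH (count: 3)
Total occurrences of 'a': 3

3


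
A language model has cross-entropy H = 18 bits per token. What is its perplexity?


Perplexity formula: PP = 2^H
H = 18
PP = 2^18
PP = 2^18 = 262144

262144


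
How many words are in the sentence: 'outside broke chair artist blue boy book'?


Counting words by splitting on spaces:
  Word 1: 'outside'
  Word 2: 'broke'
  Word 3: 'chair'
  Word 4: 'artist'
  Word 5: 'blue'
  Word 6: 'boy'
  Word 7: 'book'
Total words: 7

7


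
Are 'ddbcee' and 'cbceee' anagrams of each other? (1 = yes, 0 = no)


Sort characters of 'ddbcee': 'bcddee'
Sort characters of 'cbceee': 'bcceee'
Sorted forms differ -> they are NOT anagrams
Result: 0

0


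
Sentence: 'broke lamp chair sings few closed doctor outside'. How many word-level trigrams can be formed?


Word trigrams from [8] words:
  Trigram 1: (broke lamp chair)
  Trigram 2: (lamp chair sings)
  Trigram 3: (chair sings few)
  Trigram 4: (sings few closed)
  Trigram 5: (few closed doctor)
  Trigram 6: (closed doctor outside)
Total word trigrams: 8 - 2 = 6

6


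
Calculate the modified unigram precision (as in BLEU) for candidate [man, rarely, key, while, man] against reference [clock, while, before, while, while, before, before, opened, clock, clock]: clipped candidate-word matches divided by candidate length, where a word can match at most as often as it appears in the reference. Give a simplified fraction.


Reference word counts: {'before': 3, 'clock': 3, 'opened': 1, 'while': 3}
Checking each candidate word (with clipping):
  'man' -> not in reference -> no match (matches: 0)
  'rarely' -> not in reference -> no match (matches: 0)
  'key' -> not in reference -> no match (matches: 0)
  'while' -> in reference (ref count 3, used 1/3) -> match (matches: 1)
  'man' -> not in reference -> no match (matches: 1)
Clipped matches: 1, Candidate length: 5
Precision = 1/5

1/5


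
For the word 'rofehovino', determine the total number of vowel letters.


Scanning each character of 'rofehovino':
  Position 1: 'r' -> consonant (running count: 0)
  Position 2: 'o' -> vowel (running count: 1)
  Position 3: 'f' -> consonant (running count: 1)
  Position 4: 'e' -> vowel (running count: 2)
  Position 5: 'h' -> consonant (running count: 2)
  Position 6: 'o' -> vowel (running count: 3)
  Position 7: 'v' -> consonant (running count: 3)
  Position 8: 'i' -> vowel (running count: 4)
  Position 9: 'n' -> consonant (running count: 4)
  Position 10: 'o' -> vowel (running count: 5)
Total vowels: 5

5


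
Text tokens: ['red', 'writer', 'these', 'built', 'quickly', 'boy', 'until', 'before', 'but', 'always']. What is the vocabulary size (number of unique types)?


Listing all tokens and tracking unique types:
  Token 1: 'red' -> NEW (unique so far: 1)
  Token 2: 'writer' -> NEW (unique so far: 2)
  Token 3: 'these' -> NEW (unique so far: 3)
  Token 4: 'built' -> NEW (unique so far: 4)
  Token 5: 'quickly' -> NEW (unique so far: 5)
  Token 6: 'boy' -> NEW (unique so far: 6)
  Token 7: 'until' -> NEW (unique so far: 7)
  Token 8: 'before' -> NEW (unique so far: 8)
  Token 9: 'but' -> NEW (unique so far: 9)
  Token 10: 'always' -> NEW (unique so far: 10)
Unique types: ('always', 'before', 'boy', 'built', 'but', 'quickly', 'red', 'these', 'until', 'writer')
Vocabulary size: 10

10


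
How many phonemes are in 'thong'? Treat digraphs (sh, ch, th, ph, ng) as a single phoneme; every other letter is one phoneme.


Parsing 'thong' greedily, digraphs first:
  'th' -> digraph (1 consonant phoneme) (phonemes so far: 1)
  'o' -> vowel phoneme (phonemes so far: 2)
  'ng' -> digraph (1 consonant phoneme) (phonemes so far: 3)
Total phonemes: 3

3


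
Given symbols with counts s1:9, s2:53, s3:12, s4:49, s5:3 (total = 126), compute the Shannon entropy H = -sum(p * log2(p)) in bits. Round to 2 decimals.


Computing entropy H = -sum(p_i * log2(p_i)):
  s1: p = 9/126 = 0.0714, -p*log2(p) = 0.2720
  s2: p = 53/126 = 0.4206, -p*log2(p) = 0.5255
  s3: p = 12/126 = 0.0952, -p*log2(p) = 0.3231
  s4: p = 49/126 = 0.3889, -p*log2(p) = 0.5299
  s5: p = 3/126 = 0.0238, -p*log2(p) = 0.1284
H = sum of terms = 1.7789
Rounded to 2 decimals: 1.78

1.78


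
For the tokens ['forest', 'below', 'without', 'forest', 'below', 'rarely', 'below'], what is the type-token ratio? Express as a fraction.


Tokens: 7
Unique types: ('below', 'forest', 'rarely', 'without') = 4
TTR = 4/7
Already in lowest terms.

4/7
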